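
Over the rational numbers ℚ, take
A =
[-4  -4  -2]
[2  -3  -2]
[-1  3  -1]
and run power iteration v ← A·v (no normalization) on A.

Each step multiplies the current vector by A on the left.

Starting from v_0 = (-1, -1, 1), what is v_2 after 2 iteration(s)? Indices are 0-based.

v_0 = (-1, -1, 1).
v_1 = A·v_0 = (6, -1, -3).
v_2 = A·v_1 = (-14, 21, -6).

v_2 = (-14, 21, -6)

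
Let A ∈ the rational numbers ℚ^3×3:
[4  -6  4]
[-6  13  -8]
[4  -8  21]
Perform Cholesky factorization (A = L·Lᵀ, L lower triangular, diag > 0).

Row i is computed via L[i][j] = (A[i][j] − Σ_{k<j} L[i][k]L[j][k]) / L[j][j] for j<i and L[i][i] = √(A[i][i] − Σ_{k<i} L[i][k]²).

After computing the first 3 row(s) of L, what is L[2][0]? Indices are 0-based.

L[2][0] = 2

Step 1: L[0][0] = √(4) = 2.
  L[1][0] = (-6) / L[0][0] = -3.
Step 2: L[1][1] = √(4) = 2.
  L[2][0] = (4) / L[0][0] = 2.
  L[2][1] = (-2) / L[1][1] = -1.
Step 3: L[2][2] = √(16) = 4.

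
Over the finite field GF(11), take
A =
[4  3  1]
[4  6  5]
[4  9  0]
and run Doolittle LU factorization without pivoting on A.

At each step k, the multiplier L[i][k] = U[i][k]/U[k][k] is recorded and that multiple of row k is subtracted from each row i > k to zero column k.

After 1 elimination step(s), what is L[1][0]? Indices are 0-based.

L[1][0] = 1

[col 0] pivot 4
  R1 -= 1*R0 → (0, 3, 4)  (L[1][0] := 1)
  R2 -= 1*R0 → (0, 6, 10)  (L[2][0] := 1)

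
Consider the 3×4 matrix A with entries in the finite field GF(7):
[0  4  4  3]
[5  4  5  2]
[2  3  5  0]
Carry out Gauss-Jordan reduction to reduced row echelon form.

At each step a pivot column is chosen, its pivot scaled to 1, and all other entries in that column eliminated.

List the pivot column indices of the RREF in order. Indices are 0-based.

pivot columns: 0, 1, 2

step 1: exchange rows 0,1
step 1: normalize row 0 (÷5) = (1, 5, 1, 6)
  row 2: subtract 2×row0 = (0, 0, 3, 2)
step 2: normalize row 1 (÷4) = (0, 1, 1, 6)
  row 0: subtract 5×row1 = (1, 0, 3, 4)
step 3: normalize row 2 (÷3) = (0, 0, 1, 3)
  row 0: subtract 3×row2 = (1, 0, 0, 2)
  row 1: subtract 1×row2 = (0, 1, 0, 3)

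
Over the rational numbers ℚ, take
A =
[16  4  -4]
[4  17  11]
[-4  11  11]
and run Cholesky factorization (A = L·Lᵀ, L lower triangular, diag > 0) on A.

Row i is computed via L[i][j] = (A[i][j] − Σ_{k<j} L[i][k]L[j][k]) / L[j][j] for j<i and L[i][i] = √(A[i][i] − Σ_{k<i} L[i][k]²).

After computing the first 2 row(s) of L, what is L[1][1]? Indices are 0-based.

L[1][1] = 4

Step 1: L[0][0] = √(16) = 4.
  L[1][0] = (4) / L[0][0] = 1.
Step 2: L[1][1] = √(16) = 4.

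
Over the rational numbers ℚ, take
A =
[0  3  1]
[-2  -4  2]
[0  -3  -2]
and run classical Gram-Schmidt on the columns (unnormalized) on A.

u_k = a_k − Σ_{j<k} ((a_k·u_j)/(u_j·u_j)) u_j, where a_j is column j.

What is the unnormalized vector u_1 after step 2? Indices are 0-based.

Step 1: u_0 = a_0 = (0, -2, 0).
Step 2: u_1 = a_1 − (2)·u_0 = (3, 0, -3).

u_1 = (3, 0, -3)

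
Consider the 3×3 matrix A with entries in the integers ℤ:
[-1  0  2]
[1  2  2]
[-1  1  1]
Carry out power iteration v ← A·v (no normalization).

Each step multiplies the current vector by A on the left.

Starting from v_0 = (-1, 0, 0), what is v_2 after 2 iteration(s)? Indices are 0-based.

v_0 = (-1, 0, 0).
v_1 = A·v_0 = (1, -1, 1).
v_2 = A·v_1 = (1, 1, -1).

v_2 = (1, 1, -1)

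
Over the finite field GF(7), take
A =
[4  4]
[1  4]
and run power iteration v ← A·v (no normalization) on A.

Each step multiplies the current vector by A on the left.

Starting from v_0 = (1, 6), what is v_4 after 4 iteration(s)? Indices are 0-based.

v_0 = (1, 6).
v_1 = A·v_0 = (0, 4).
v_2 = A·v_1 = (2, 2).
v_3 = A·v_2 = (2, 3).
v_4 = A·v_3 = (6, 0).

v_4 = (6, 0)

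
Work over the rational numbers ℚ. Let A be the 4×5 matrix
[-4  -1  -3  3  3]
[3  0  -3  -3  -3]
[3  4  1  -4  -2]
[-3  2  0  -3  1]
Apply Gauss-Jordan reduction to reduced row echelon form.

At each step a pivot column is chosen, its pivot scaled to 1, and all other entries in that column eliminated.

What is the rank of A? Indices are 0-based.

rank = 4

step 1: normalize row 0 (÷-4) = (1, 1/4, 3/4, -3/4, -3/4)
  row 1: subtract 3×row0 = (0, -3/4, -21/4, -3/4, -3/4)
  row 2: subtract 3×row0 = (0, 13/4, -5/4, -7/4, 1/4)
  row 3: subtract -3×row0 = (0, 11/4, 9/4, -21/4, -5/4)
step 2: normalize row 1 (÷-3/4) = (0, 1, 7, 1, 1)
  row 0: subtract 1/4×row1 = (1, 0, -1, -1, -1)
  row 2: subtract 13/4×row1 = (0, 0, -24, -5, -3)
  row 3: subtract 11/4×row1 = (0, 0, -17, -8, -4)
step 3: normalize row 2 (÷-24) = (0, 0, 1, 5/24, 1/8)
  row 0: subtract -1×row2 = (1, 0, 0, -19/24, -7/8)
  row 1: subtract 7×row2 = (0, 1, 0, -11/24, 1/8)
  row 3: subtract -17×row2 = (0, 0, 0, -107/24, -15/8)
step 4: normalize row 3 (÷-107/24) = (0, 0, 0, 1, 45/107)
  row 0: subtract -19/24×row3 = (1, 0, 0, 0, -58/107)
  row 1: subtract -11/24×row3 = (0, 1, 0, 0, 34/107)
  row 2: subtract 5/24×row3 = (0, 0, 1, 0, 4/107)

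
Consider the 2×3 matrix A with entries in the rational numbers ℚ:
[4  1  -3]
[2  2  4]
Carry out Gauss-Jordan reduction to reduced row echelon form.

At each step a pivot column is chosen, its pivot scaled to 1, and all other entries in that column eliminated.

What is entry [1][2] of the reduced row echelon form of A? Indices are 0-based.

pivot(0,0)=4: scale R0 → (1, 1/4, -3/4)
  clear (1,0): R1 −= (2)R0 → (0, 3/2, 11/2)
pivot(1,1)=3/2: scale R1 → (0, 1, 11/3)
  clear (0,1): R0 −= (1/4)R1 → (1, 0, -5/3)

M[1][2] = 11/3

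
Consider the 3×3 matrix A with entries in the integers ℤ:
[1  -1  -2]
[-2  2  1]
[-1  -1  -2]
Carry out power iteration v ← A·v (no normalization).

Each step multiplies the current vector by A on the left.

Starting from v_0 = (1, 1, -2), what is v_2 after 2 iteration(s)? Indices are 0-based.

v_2 = (2, -10, -6)

v_0 = (1, 1, -2).
v_1 = A·v_0 = (4, -2, 2).
v_2 = A·v_1 = (2, -10, -6).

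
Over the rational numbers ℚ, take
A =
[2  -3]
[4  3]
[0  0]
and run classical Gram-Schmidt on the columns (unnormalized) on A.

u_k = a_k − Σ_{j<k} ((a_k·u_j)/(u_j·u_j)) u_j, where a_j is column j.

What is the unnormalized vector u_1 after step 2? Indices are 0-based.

u_1 = (-18/5, 9/5, 0)

Step 1: u_0 = a_0 = (2, 4, 0).
Step 2: u_1 = a_1 − (3/10)·u_0 = (-18/5, 9/5, 0).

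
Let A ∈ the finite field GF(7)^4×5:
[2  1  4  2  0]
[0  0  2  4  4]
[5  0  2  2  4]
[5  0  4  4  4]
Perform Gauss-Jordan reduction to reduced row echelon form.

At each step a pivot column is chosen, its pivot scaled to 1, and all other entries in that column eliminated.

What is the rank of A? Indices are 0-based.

[1] R0 /= 2  ⇒  (1, 4, 2, 1, 0)
     R2 -= 5·R0  ⇒  (0, 1, 6, 4, 4)
     R3 -= 5·R0  ⇒  (0, 1, 1, 6, 4)
[2] R1 <-> R2
[2] R1 /= 1  ⇒  (0, 1, 6, 4, 4)
     R0 -= 4·R1  ⇒  (1, 0, 6, 6, 5)
     R3 -= 1·R1  ⇒  (0, 0, 2, 2, 0)
[3] R2 /= 2  ⇒  (0, 0, 1, 2, 2)
     R0 -= 6·R2  ⇒  (1, 0, 0, 1, 0)
     R1 -= 6·R2  ⇒  (0, 1, 0, 6, 6)
     R3 -= 2·R2  ⇒  (0, 0, 0, 5, 3)
[4] R3 /= 5  ⇒  (0, 0, 0, 1, 2)
     R0 -= 1·R3  ⇒  (1, 0, 0, 0, 5)
     R1 -= 6·R3  ⇒  (0, 1, 0, 0, 1)
     R2 -= 2·R3  ⇒  (0, 0, 1, 0, 5)

rank = 4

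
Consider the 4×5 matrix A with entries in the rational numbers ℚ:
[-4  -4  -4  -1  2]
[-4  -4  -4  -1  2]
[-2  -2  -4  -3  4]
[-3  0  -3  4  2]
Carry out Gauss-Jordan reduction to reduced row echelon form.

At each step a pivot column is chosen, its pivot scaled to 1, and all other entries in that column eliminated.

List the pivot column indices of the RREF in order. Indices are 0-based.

pivot columns: 0, 1, 2

[1] R0 /= -4  ⇒  (1, 1, 1, 1/4, -1/2)
     R1 -= -4·R0  ⇒  (0, 0, 0, 0, 0)
     R2 -= -2·R0  ⇒  (0, 0, -2, -5/2, 3)
     R3 -= -3·R0  ⇒  (0, 3, 0, 19/4, 1/2)
[2] R1 <-> R3
[2] R1 /= 3  ⇒  (0, 1, 0, 19/12, 1/6)
     R0 -= 1·R1  ⇒  (1, 0, 1, -4/3, -2/3)
[3] R2 /= -2  ⇒  (0, 0, 1, 5/4, -3/2)
     R0 -= 1·R2  ⇒  (1, 0, 0, -31/12, 5/6)
column 3 empty below row 3
column 4 empty below row 3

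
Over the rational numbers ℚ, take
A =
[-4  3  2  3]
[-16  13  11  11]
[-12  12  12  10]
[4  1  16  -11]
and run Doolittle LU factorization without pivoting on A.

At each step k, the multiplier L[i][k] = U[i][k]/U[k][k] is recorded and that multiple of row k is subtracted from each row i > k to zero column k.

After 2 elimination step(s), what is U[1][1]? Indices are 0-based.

[col 0] pivot -4
  R1 -= 4*R0 → (0, 1, 3, -1)  (L[1][0] := 4)
  R2 -= 3*R0 → (0, 3, 6, 1)  (L[2][0] := 3)
  R3 -= -1*R0 → (0, 4, 18, -8)  (L[3][0] := -1)
[col 1] pivot 1
  R2 -= 3*R1 → (0, 0, -3, 4)  (L[2][1] := 3)
  R3 -= 4*R1 → (0, 0, 6, -4)  (L[3][1] := 4)

U[1][1] = 1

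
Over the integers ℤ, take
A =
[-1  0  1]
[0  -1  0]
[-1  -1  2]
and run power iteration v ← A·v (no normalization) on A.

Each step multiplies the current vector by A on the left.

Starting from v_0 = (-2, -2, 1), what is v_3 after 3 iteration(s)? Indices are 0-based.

v_3 = (4, 2, 13)

v_0 = (-2, -2, 1).
v_1 = A·v_0 = (3, 2, 6).
v_2 = A·v_1 = (3, -2, 7).
v_3 = A·v_2 = (4, 2, 13).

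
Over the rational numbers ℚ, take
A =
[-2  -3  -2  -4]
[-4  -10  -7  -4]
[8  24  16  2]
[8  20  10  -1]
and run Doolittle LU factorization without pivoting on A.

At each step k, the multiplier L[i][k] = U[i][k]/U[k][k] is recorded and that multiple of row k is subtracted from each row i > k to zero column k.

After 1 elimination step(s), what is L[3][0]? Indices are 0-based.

L[3][0] = -4

Step 1: pivot at (0,0) is -2.
  row1 ← row1 − (2)·row0  ⇒  L[1][0]=2, U row1=(0, -4, -3, 4)
  row2 ← row2 − (-4)·row0  ⇒  L[2][0]=-4, U row2=(0, 12, 8, -14)
  row3 ← row3 − (-4)·row0  ⇒  L[3][0]=-4, U row3=(0, 8, 2, -17)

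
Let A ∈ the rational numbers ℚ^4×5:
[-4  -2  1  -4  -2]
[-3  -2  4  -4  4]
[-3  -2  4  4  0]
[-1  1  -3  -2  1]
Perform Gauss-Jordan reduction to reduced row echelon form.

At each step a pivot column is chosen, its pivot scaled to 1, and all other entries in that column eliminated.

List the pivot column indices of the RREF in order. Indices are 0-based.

pivot columns: 0, 1, 2, 3

[1] R0 /= -4  ⇒  (1, 1/2, -1/4, 1, 1/2)
     R1 -= -3·R0  ⇒  (0, -1/2, 13/4, -1, 11/2)
     R2 -= -3·R0  ⇒  (0, -1/2, 13/4, 7, 3/2)
     R3 -= -1·R0  ⇒  (0, 3/2, -13/4, -1, 3/2)
[2] R1 /= -1/2  ⇒  (0, 1, -13/2, 2, -11)
     R0 -= 1/2·R1  ⇒  (1, 0, 3, 0, 6)
     R2 -= -1/2·R1  ⇒  (0, 0, 0, 8, -4)
     R3 -= 3/2·R1  ⇒  (0, 0, 13/2, -4, 18)
[3] R2 <-> R3
[3] R2 /= 13/2  ⇒  (0, 0, 1, -8/13, 36/13)
     R0 -= 3·R2  ⇒  (1, 0, 0, 24/13, -30/13)
     R1 -= -13/2·R2  ⇒  (0, 1, 0, -2, 7)
[4] R3 /= 8  ⇒  (0, 0, 0, 1, -1/2)
     R0 -= 24/13·R3  ⇒  (1, 0, 0, 0, -18/13)
     R1 -= -2·R3  ⇒  (0, 1, 0, 0, 6)
     R2 -= -8/13·R3  ⇒  (0, 0, 1, 0, 32/13)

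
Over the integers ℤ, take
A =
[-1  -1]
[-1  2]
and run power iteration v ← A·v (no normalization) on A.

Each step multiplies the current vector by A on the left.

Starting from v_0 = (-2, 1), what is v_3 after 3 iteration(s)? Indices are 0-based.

v_3 = (-2, 19)

v_0 = (-2, 1).
v_1 = A·v_0 = (1, 4).
v_2 = A·v_1 = (-5, 7).
v_3 = A·v_2 = (-2, 19).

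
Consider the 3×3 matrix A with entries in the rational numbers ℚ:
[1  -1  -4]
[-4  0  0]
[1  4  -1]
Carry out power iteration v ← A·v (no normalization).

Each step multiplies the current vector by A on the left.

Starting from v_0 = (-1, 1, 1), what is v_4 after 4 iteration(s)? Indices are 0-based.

v_4 = (-426, 296, 144)

v_0 = (-1, 1, 1).
v_1 = A·v_0 = (-6, 4, 2).
v_2 = A·v_1 = (-18, 24, 8).
v_3 = A·v_2 = (-74, 72, 70).
v_4 = A·v_3 = (-426, 296, 144).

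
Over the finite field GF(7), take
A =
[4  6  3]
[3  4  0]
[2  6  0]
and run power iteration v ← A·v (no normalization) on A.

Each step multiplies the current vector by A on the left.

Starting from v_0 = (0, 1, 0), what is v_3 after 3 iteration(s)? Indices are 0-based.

v_3 = (2, 5, 0)

v_0 = (0, 1, 0).
v_1 = A·v_0 = (6, 4, 6).
v_2 = A·v_1 = (3, 6, 1).
v_3 = A·v_2 = (2, 5, 0).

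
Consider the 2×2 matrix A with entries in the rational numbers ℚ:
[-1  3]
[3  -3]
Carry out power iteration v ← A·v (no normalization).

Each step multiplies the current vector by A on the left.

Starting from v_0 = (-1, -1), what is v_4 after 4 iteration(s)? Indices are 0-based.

v_4 = (92, -132)

v_0 = (-1, -1).
v_1 = A·v_0 = (-2, 0).
v_2 = A·v_1 = (2, -6).
v_3 = A·v_2 = (-20, 24).
v_4 = A·v_3 = (92, -132).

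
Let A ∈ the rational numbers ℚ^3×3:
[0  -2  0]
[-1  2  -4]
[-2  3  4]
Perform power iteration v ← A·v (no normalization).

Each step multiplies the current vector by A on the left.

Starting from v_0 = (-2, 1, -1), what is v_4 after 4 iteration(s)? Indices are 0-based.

v_4 = (264, -1092, 468)

v_0 = (-2, 1, -1).
v_1 = A·v_0 = (-2, 8, 3).
v_2 = A·v_1 = (-16, 6, 40).
v_3 = A·v_2 = (-12, -132, 210).
v_4 = A·v_3 = (264, -1092, 468).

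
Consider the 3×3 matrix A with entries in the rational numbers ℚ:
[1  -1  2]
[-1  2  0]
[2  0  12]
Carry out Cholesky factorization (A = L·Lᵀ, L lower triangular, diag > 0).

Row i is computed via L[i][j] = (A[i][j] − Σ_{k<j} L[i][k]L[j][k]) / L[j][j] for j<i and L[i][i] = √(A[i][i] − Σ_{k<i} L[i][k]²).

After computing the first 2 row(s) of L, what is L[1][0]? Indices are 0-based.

Step 1: L[0][0] = √(1) = 1.
  L[1][0] = (-1) / L[0][0] = -1.
Step 2: L[1][1] = √(1) = 1.

L[1][0] = -1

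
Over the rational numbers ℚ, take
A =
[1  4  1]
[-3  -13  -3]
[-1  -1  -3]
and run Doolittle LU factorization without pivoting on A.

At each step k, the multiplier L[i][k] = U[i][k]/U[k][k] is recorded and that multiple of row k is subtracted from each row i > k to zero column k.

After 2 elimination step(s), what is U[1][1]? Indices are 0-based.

k=0: U[0][0]=1
  eliminate (1,0): mult=-3, new row 1: (0, -1, 0); set L[1][0]=-3
  eliminate (2,0): mult=-1, new row 2: (0, 3, -2); set L[2][0]=-1
k=1: U[1][1]=-1
  eliminate (2,1): mult=-3, new row 2: (0, 0, -2); set L[2][1]=-3

U[1][1] = -1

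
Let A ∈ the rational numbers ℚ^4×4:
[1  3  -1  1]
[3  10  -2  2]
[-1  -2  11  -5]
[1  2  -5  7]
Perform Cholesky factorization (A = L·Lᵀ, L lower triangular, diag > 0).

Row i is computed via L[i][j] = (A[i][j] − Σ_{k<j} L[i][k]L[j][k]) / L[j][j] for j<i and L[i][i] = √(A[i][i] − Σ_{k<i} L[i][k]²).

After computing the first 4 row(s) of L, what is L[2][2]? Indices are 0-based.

L[2][2] = 3

Step 1: L[0][0] = √(1) = 1.
  L[1][0] = (3) / L[0][0] = 3.
Step 2: L[1][1] = √(1) = 1.
  L[2][0] = (-1) / L[0][0] = -1.
  L[2][1] = (1) / L[1][1] = 1.
Step 3: L[2][2] = √(9) = 3.
  L[3][0] = (1) / L[0][0] = 1.
  L[3][1] = (-1) / L[1][1] = -1.
  L[3][2] = (-3) / L[2][2] = -1.
Step 4: L[3][3] = √(4) = 2.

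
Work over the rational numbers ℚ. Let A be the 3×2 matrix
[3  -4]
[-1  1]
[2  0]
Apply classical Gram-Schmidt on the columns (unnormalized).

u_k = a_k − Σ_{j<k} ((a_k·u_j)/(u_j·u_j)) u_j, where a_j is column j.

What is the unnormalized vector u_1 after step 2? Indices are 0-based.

u_1 = (-17/14, 1/14, 13/7)

Step 1: u_0 = a_0 = (3, -1, 2).
Step 2: u_1 = a_1 − (-13/14)·u_0 = (-17/14, 1/14, 13/7).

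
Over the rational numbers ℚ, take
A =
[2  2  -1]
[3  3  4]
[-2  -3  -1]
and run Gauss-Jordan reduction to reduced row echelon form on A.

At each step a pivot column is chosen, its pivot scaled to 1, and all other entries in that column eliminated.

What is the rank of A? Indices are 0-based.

rank = 3

pivot(0,0)=2: scale R0 → (1, 1, -1/2)
  clear (1,0): R1 −= (3)R0 → (0, 0, 11/2)
  clear (2,0): R2 −= (-2)R0 → (0, -1, -2)
pivot(1,1): swap R1↔R2
pivot(1,1)=-1: scale R1 → (0, 1, 2)
  clear (0,1): R0 −= (1)R1 → (1, 0, -5/2)
pivot(2,2)=11/2: scale R2 → (0, 0, 1)
  clear (0,2): R0 −= (-5/2)R2 → (1, 0, 0)
  clear (1,2): R1 −= (2)R2 → (0, 1, 0)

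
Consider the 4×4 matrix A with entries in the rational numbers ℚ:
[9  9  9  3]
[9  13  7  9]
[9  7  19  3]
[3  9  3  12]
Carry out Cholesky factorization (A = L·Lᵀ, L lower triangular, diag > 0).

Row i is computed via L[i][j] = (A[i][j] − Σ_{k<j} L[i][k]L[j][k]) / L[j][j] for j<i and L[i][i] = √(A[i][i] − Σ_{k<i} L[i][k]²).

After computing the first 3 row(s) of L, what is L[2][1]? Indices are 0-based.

L[2][1] = -1

Step 1: L[0][0] = √(9) = 3.
  L[1][0] = (9) / L[0][0] = 3.
Step 2: L[1][1] = √(4) = 2.
  L[2][0] = (9) / L[0][0] = 3.
  L[2][1] = (-2) / L[1][1] = -1.
Step 3: L[2][2] = √(9) = 3.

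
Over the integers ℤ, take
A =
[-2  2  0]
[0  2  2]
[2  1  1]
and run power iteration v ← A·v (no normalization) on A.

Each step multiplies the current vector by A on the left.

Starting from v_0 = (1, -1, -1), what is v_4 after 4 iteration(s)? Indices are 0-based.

v_0 = (1, -1, -1).
v_1 = A·v_0 = (-4, -4, 0).
v_2 = A·v_1 = (0, -8, -12).
v_3 = A·v_2 = (-16, -40, -20).
v_4 = A·v_3 = (-48, -120, -92).

v_4 = (-48, -120, -92)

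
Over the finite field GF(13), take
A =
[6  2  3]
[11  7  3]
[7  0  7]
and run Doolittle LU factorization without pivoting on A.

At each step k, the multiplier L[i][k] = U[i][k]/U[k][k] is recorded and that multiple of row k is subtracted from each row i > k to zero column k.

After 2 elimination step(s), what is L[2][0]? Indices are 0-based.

[col 0] pivot 6
  R1 -= 4*R0 → (0, 12, 4)  (L[1][0] := 4)
  R2 -= 12*R0 → (0, 2, 10)  (L[2][0] := 12)
[col 1] pivot 12
  R2 -= 11*R1 → (0, 0, 5)  (L[2][1] := 11)

L[2][0] = 12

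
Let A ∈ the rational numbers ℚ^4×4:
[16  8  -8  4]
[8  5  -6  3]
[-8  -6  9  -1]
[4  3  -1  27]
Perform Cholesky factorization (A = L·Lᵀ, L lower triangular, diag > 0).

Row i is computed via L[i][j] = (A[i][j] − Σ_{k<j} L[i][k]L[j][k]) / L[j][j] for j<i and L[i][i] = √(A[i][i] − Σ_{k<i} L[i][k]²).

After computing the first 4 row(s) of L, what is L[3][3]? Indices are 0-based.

Step 1: L[0][0] = √(16) = 4.
  L[1][0] = (8) / L[0][0] = 2.
Step 2: L[1][1] = √(1) = 1.
  L[2][0] = (-8) / L[0][0] = -2.
  L[2][1] = (-2) / L[1][1] = -2.
Step 3: L[2][2] = √(1) = 1.
  L[3][0] = (4) / L[0][0] = 1.
  L[3][1] = (1) / L[1][1] = 1.
  L[3][2] = (3) / L[2][2] = 3.
Step 4: L[3][3] = √(16) = 4.

L[3][3] = 4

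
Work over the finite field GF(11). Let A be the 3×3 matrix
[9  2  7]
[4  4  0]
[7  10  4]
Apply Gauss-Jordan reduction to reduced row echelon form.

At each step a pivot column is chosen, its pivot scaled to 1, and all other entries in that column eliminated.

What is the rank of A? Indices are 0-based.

rank = 3

step 1: normalize row 0 (÷9) = (1, 10, 2)
  row 1: subtract 4×row0 = (0, 8, 3)
  row 2: subtract 7×row0 = (0, 6, 1)
step 2: normalize row 1 (÷8) = (0, 1, 10)
  row 0: subtract 10×row1 = (1, 0, 1)
  row 2: subtract 6×row1 = (0, 0, 7)
step 3: normalize row 2 (÷7) = (0, 0, 1)
  row 0: subtract 1×row2 = (1, 0, 0)
  row 1: subtract 10×row2 = (0, 1, 0)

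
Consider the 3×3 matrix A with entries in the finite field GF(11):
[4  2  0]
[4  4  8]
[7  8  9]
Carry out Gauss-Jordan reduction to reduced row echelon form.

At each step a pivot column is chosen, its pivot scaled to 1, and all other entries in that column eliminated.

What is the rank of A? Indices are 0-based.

pivot(0,0)=4: scale R0 → (1, 6, 0)
  clear (1,0): R1 −= (4)R0 → (0, 2, 8)
  clear (2,0): R2 −= (7)R0 → (0, 10, 9)
pivot(1,1)=2: scale R1 → (0, 1, 4)
  clear (0,1): R0 −= (6)R1 → (1, 0, 9)
  clear (2,1): R2 −= (10)R1 → (0, 0, 2)
pivot(2,2)=2: scale R2 → (0, 0, 1)
  clear (0,2): R0 −= (9)R2 → (1, 0, 0)
  clear (1,2): R1 −= (4)R2 → (0, 1, 0)

rank = 3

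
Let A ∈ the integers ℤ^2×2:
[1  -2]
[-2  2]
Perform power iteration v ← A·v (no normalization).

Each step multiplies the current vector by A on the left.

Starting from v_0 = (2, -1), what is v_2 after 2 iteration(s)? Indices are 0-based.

v_2 = (16, -20)

v_0 = (2, -1).
v_1 = A·v_0 = (4, -6).
v_2 = A·v_1 = (16, -20).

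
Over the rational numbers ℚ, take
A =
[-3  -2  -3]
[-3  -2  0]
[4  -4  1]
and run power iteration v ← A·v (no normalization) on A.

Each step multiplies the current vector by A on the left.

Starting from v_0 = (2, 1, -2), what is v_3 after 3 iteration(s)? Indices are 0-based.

v_0 = (2, 1, -2).
v_1 = A·v_0 = (-2, -8, 2).
v_2 = A·v_1 = (16, 22, 26).
v_3 = A·v_2 = (-170, -92, 2).

v_3 = (-170, -92, 2)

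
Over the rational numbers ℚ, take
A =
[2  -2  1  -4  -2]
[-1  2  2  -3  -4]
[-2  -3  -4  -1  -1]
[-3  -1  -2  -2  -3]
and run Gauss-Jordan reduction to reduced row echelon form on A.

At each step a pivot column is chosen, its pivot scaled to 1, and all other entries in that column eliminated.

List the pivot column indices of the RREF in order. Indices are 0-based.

pivot(0,0)=2: scale R0 → (1, -1, 1/2, -2, -1)
  clear (1,0): R1 −= (-1)R0 → (0, 1, 5/2, -5, -5)
  clear (2,0): R2 −= (-2)R0 → (0, -5, -3, -5, -3)
  clear (3,0): R3 −= (-3)R0 → (0, -4, -1/2, -8, -6)
pivot(1,1)=1: scale R1 → (0, 1, 5/2, -5, -5)
  clear (0,1): R0 −= (-1)R1 → (1, 0, 3, -7, -6)
  clear (2,1): R2 −= (-5)R1 → (0, 0, 19/2, -30, -28)
  clear (3,1): R3 −= (-4)R1 → (0, 0, 19/2, -28, -26)
pivot(2,2)=19/2: scale R2 → (0, 0, 1, -60/19, -56/19)
  clear (0,2): R0 −= (3)R2 → (1, 0, 0, 47/19, 54/19)
  clear (1,2): R1 −= (5/2)R2 → (0, 1, 0, 55/19, 45/19)
  clear (3,2): R3 −= (19/2)R2 → (0, 0, 0, 2, 2)
pivot(3,3)=2: scale R3 → (0, 0, 0, 1, 1)
  clear (0,3): R0 −= (47/19)R3 → (1, 0, 0, 0, 7/19)
  clear (1,3): R1 −= (55/19)R3 → (0, 1, 0, 0, -10/19)
  clear (2,3): R2 −= (-60/19)R3 → (0, 0, 1, 0, 4/19)

pivot columns: 0, 1, 2, 3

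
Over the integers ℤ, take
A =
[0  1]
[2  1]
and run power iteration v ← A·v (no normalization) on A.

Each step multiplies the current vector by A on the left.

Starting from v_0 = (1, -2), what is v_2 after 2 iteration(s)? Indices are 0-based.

v_0 = (1, -2).
v_1 = A·v_0 = (-2, 0).
v_2 = A·v_1 = (0, -4).

v_2 = (0, -4)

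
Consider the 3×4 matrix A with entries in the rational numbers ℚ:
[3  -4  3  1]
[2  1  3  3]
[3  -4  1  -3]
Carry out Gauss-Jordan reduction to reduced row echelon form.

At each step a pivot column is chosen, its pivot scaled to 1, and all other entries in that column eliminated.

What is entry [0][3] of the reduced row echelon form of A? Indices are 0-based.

[1] R0 /= 3  ⇒  (1, -4/3, 1, 1/3)
     R1 -= 2·R0  ⇒  (0, 11/3, 1, 7/3)
     R2 -= 3·R0  ⇒  (0, 0, -2, -4)
[2] R1 /= 11/3  ⇒  (0, 1, 3/11, 7/11)
     R0 -= -4/3·R1  ⇒  (1, 0, 15/11, 13/11)
[3] R2 /= -2  ⇒  (0, 0, 1, 2)
     R0 -= 15/11·R2  ⇒  (1, 0, 0, -17/11)
     R1 -= 3/11·R2  ⇒  (0, 1, 0, 1/11)

M[0][3] = -17/11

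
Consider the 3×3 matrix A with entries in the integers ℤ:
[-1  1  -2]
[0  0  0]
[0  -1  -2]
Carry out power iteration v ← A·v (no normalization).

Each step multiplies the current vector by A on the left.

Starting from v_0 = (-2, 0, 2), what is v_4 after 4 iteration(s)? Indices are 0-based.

v_4 = (58, 0, 32)

v_0 = (-2, 0, 2).
v_1 = A·v_0 = (-2, 0, -4).
v_2 = A·v_1 = (10, 0, 8).
v_3 = A·v_2 = (-26, 0, -16).
v_4 = A·v_3 = (58, 0, 32).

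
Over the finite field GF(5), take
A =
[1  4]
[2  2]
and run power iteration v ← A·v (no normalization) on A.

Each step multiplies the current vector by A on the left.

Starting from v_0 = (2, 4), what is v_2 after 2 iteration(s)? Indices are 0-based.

v_0 = (2, 4).
v_1 = A·v_0 = (3, 2).
v_2 = A·v_1 = (1, 0).

v_2 = (1, 0)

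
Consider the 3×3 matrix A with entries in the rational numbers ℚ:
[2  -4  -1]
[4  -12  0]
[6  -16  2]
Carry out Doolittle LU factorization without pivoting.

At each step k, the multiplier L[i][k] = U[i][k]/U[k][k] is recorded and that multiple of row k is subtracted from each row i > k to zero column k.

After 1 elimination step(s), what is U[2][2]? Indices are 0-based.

Step 1: pivot at (0,0) is 2.
  row1 ← row1 − (2)·row0  ⇒  L[1][0]=2, U row1=(0, -4, 2)
  row2 ← row2 − (3)·row0  ⇒  L[2][0]=3, U row2=(0, -4, 5)

U[2][2] = 5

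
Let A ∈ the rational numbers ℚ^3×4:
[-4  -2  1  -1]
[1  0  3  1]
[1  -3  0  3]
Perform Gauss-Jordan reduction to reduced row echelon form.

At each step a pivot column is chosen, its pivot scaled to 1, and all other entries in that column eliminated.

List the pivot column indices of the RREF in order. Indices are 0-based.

[1] R0 /= -4  ⇒  (1, 1/2, -1/4, 1/4)
     R1 -= 1·R0  ⇒  (0, -1/2, 13/4, 3/4)
     R2 -= 1·R0  ⇒  (0, -7/2, 1/4, 11/4)
[2] R1 /= -1/2  ⇒  (0, 1, -13/2, -3/2)
     R0 -= 1/2·R1  ⇒  (1, 0, 3, 1)
     R2 -= -7/2·R1  ⇒  (0, 0, -45/2, -5/2)
[3] R2 /= -45/2  ⇒  (0, 0, 1, 1/9)
     R0 -= 3·R2  ⇒  (1, 0, 0, 2/3)
     R1 -= -13/2·R2  ⇒  (0, 1, 0, -7/9)

pivot columns: 0, 1, 2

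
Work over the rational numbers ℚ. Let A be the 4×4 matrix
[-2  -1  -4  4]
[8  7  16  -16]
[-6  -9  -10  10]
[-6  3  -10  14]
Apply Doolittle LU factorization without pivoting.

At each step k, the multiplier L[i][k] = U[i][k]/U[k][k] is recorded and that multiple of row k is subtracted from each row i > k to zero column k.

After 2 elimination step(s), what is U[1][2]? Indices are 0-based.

U[1][2] = 0

[col 0] pivot -2
  R1 -= -4*R0 → (0, 3, 0, 0)  (L[1][0] := -4)
  R2 -= 3*R0 → (0, -6, 2, -2)  (L[2][0] := 3)
  R3 -= 3*R0 → (0, 6, 2, 2)  (L[3][0] := 3)
[col 1] pivot 3
  R2 -= -2*R1 → (0, 0, 2, -2)  (L[2][1] := -2)
  R3 -= 2*R1 → (0, 0, 2, 2)  (L[3][1] := 2)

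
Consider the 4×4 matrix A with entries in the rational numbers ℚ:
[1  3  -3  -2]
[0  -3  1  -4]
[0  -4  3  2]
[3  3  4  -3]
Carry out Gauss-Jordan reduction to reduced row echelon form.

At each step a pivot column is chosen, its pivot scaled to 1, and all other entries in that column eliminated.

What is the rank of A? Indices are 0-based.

step 1: normalize row 0 (÷1) = (1, 3, -3, -2)
  row 3: subtract 3×row0 = (0, -6, 13, 3)
step 2: normalize row 1 (÷-3) = (0, 1, -1/3, 4/3)
  row 0: subtract 3×row1 = (1, 0, -2, -6)
  row 2: subtract -4×row1 = (0, 0, 5/3, 22/3)
  row 3: subtract -6×row1 = (0, 0, 11, 11)
step 3: normalize row 2 (÷5/3) = (0, 0, 1, 22/5)
  row 0: subtract -2×row2 = (1, 0, 0, 14/5)
  row 1: subtract -1/3×row2 = (0, 1, 0, 14/5)
  row 3: subtract 11×row2 = (0, 0, 0, -187/5)
step 4: normalize row 3 (÷-187/5) = (0, 0, 0, 1)
  row 0: subtract 14/5×row3 = (1, 0, 0, 0)
  row 1: subtract 14/5×row3 = (0, 1, 0, 0)
  row 2: subtract 22/5×row3 = (0, 0, 1, 0)

rank = 4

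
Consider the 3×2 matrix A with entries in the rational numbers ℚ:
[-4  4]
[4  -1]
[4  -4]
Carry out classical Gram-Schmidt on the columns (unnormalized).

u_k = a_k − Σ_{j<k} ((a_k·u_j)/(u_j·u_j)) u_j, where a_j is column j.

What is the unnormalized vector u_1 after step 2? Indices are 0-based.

u_1 = (1, 2, -1)

Step 1: u_0 = a_0 = (-4, 4, 4).
Step 2: u_1 = a_1 − (-3/4)·u_0 = (1, 2, -1).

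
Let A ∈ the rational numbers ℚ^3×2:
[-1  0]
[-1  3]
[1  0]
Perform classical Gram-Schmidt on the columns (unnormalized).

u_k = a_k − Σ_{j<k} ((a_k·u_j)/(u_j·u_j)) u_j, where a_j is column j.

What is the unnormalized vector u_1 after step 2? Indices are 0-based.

Step 1: u_0 = a_0 = (-1, -1, 1).
Step 2: u_1 = a_1 − (-1)·u_0 = (-1, 2, 1).

u_1 = (-1, 2, 1)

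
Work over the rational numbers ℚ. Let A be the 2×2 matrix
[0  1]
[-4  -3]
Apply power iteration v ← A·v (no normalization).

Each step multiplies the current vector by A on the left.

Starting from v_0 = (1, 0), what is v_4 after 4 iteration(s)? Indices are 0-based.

v_4 = (-20, 12)

v_0 = (1, 0).
v_1 = A·v_0 = (0, -4).
v_2 = A·v_1 = (-4, 12).
v_3 = A·v_2 = (12, -20).
v_4 = A·v_3 = (-20, 12).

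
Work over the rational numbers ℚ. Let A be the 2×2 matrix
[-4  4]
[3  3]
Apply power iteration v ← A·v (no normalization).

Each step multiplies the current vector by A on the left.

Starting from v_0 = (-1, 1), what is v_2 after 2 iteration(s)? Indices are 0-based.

v_2 = (-32, 24)

v_0 = (-1, 1).
v_1 = A·v_0 = (8, 0).
v_2 = A·v_1 = (-32, 24).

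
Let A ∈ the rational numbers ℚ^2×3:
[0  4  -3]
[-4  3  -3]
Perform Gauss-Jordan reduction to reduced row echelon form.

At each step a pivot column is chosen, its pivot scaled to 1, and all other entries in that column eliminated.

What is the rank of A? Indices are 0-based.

rank = 2

pivot(0,0): swap R0↔R1
pivot(0,0)=-4: scale R0 → (1, -3/4, 3/4)
pivot(1,1)=4: scale R1 → (0, 1, -3/4)
  clear (0,1): R0 −= (-3/4)R1 → (1, 0, 3/16)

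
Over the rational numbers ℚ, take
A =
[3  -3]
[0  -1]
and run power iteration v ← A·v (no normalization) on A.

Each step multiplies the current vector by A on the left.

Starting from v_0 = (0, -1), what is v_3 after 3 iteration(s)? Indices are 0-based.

v_3 = (21, 1)

v_0 = (0, -1).
v_1 = A·v_0 = (3, 1).
v_2 = A·v_1 = (6, -1).
v_3 = A·v_2 = (21, 1).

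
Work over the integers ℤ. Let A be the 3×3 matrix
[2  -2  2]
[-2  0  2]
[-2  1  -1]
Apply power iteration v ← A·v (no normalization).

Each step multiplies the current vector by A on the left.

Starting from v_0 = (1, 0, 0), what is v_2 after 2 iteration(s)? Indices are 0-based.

v_0 = (1, 0, 0).
v_1 = A·v_0 = (2, -2, -2).
v_2 = A·v_1 = (4, -8, -4).

v_2 = (4, -8, -4)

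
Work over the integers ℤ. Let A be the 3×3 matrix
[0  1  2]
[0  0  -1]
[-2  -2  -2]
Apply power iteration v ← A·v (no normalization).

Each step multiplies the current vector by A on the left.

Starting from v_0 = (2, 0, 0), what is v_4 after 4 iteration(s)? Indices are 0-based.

v_4 = (-24, 8, -8)

v_0 = (2, 0, 0).
v_1 = A·v_0 = (0, 0, -4).
v_2 = A·v_1 = (-8, 4, 8).
v_3 = A·v_2 = (20, -8, -8).
v_4 = A·v_3 = (-24, 8, -8).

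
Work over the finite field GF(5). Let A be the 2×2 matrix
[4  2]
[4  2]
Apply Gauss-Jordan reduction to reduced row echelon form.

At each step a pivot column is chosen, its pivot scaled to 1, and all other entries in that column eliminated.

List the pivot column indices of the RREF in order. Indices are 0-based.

step 1: normalize row 0 (÷4) = (1, 3)
  row 1: subtract 4×row0 = (0, 0)
skip col 1 (zero from row 1)

pivot columns: 0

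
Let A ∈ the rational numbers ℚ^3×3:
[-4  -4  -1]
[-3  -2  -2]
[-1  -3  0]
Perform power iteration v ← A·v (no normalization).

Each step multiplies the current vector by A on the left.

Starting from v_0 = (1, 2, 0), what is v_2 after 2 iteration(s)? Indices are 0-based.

v_0 = (1, 2, 0).
v_1 = A·v_0 = (-12, -7, -7).
v_2 = A·v_1 = (83, 64, 33).

v_2 = (83, 64, 33)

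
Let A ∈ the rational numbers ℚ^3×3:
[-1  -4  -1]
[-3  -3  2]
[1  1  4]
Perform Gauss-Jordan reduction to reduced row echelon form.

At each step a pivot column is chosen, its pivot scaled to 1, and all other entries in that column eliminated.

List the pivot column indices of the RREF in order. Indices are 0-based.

pivot columns: 0, 1, 2

step 1: normalize row 0 (÷-1) = (1, 4, 1)
  row 1: subtract -3×row0 = (0, 9, 5)
  row 2: subtract 1×row0 = (0, -3, 3)
step 2: normalize row 1 (÷9) = (0, 1, 5/9)
  row 0: subtract 4×row1 = (1, 0, -11/9)
  row 2: subtract -3×row1 = (0, 0, 14/3)
step 3: normalize row 2 (÷14/3) = (0, 0, 1)
  row 0: subtract -11/9×row2 = (1, 0, 0)
  row 1: subtract 5/9×row2 = (0, 1, 0)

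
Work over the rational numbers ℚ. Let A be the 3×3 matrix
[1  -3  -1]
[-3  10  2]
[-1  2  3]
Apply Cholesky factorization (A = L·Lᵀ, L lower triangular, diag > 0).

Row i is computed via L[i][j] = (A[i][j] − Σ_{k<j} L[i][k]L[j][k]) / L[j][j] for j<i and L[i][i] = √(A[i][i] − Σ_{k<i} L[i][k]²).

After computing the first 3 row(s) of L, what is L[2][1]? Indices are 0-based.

Step 1: L[0][0] = √(1) = 1.
  L[1][0] = (-3) / L[0][0] = -3.
Step 2: L[1][1] = √(1) = 1.
  L[2][0] = (-1) / L[0][0] = -1.
  L[2][1] = (-1) / L[1][1] = -1.
Step 3: L[2][2] = √(1) = 1.

L[2][1] = -1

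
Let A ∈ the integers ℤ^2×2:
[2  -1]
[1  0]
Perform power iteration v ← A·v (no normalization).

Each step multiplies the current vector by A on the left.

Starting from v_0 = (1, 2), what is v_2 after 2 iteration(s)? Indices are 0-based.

v_2 = (-1, 0)

v_0 = (1, 2).
v_1 = A·v_0 = (0, 1).
v_2 = A·v_1 = (-1, 0).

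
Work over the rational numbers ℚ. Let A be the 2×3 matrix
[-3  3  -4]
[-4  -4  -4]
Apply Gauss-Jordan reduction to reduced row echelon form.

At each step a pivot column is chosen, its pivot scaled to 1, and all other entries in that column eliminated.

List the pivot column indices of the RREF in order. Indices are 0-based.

step 1: normalize row 0 (÷-3) = (1, -1, 4/3)
  row 1: subtract -4×row0 = (0, -8, 4/3)
step 2: normalize row 1 (÷-8) = (0, 1, -1/6)
  row 0: subtract -1×row1 = (1, 0, 7/6)

pivot columns: 0, 1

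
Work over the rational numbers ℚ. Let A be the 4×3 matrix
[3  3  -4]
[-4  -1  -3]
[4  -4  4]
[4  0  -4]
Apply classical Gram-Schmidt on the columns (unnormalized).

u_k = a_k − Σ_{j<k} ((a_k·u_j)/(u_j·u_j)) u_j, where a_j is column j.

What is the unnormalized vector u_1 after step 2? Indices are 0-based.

u_1 = (60/19, -23/19, -72/19, 4/19)

Step 1: u_0 = a_0 = (3, -4, 4, 4).
Step 2: u_1 = a_1 − (-1/19)·u_0 = (60/19, -23/19, -72/19, 4/19).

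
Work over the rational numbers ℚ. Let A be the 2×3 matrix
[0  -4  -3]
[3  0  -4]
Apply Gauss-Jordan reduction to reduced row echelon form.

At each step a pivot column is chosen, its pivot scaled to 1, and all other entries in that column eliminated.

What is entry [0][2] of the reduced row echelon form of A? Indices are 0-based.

M[0][2] = -4/3

[1] R0 <-> R1
[1] R0 /= 3  ⇒  (1, 0, -4/3)
[2] R1 /= -4  ⇒  (0, 1, 3/4)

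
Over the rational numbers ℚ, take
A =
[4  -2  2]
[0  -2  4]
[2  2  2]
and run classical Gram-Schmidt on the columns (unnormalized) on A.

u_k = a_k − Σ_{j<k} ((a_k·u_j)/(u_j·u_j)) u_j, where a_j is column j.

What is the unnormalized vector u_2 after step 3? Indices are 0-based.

u_2 = (-1, 3, 2)

Step 1: u_0 = a_0 = (4, 0, 2).
Step 2: u_1 = a_1 − (-1/5)·u_0 = (-6/5, -2, 12/5).
Step 3: u_2 = a_2 − (3/5)·u_0 − (-1/2)·u_1 = (-1, 3, 2).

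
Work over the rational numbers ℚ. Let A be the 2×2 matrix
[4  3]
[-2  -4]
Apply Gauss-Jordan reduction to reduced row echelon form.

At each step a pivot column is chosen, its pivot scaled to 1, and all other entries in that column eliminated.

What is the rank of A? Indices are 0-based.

rank = 2

step 1: normalize row 0 (÷4) = (1, 3/4)
  row 1: subtract -2×row0 = (0, -5/2)
step 2: normalize row 1 (÷-5/2) = (0, 1)
  row 0: subtract 3/4×row1 = (1, 0)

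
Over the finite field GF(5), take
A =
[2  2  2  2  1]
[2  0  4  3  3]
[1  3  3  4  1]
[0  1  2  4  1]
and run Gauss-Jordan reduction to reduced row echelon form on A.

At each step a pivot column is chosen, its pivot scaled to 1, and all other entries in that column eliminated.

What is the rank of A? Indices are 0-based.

rank = 4

pivot(0,0)=2: scale R0 → (1, 1, 1, 1, 3)
  clear (1,0): R1 −= (2)R0 → (0, 3, 2, 1, 2)
  clear (2,0): R2 −= (1)R0 → (0, 2, 2, 3, 3)
pivot(1,1)=3: scale R1 → (0, 1, 4, 2, 4)
  clear (0,1): R0 −= (1)R1 → (1, 0, 2, 4, 4)
  clear (2,1): R2 −= (2)R1 → (0, 0, 4, 4, 0)
  clear (3,1): R3 −= (1)R1 → (0, 0, 3, 2, 2)
pivot(2,2)=4: scale R2 → (0, 0, 1, 1, 0)
  clear (0,2): R0 −= (2)R2 → (1, 0, 0, 2, 4)
  clear (1,2): R1 −= (4)R2 → (0, 1, 0, 3, 4)
  clear (3,2): R3 −= (3)R2 → (0, 0, 0, 4, 2)
pivot(3,3)=4: scale R3 → (0, 0, 0, 1, 3)
  clear (0,3): R0 −= (2)R3 → (1, 0, 0, 0, 3)
  clear (1,3): R1 −= (3)R3 → (0, 1, 0, 0, 0)
  clear (2,3): R2 −= (1)R3 → (0, 0, 1, 0, 2)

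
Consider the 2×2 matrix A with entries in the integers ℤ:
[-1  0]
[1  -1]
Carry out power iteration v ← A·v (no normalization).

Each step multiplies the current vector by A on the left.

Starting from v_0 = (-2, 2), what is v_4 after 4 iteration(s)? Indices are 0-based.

v_4 = (-2, 10)

v_0 = (-2, 2).
v_1 = A·v_0 = (2, -4).
v_2 = A·v_1 = (-2, 6).
v_3 = A·v_2 = (2, -8).
v_4 = A·v_3 = (-2, 10).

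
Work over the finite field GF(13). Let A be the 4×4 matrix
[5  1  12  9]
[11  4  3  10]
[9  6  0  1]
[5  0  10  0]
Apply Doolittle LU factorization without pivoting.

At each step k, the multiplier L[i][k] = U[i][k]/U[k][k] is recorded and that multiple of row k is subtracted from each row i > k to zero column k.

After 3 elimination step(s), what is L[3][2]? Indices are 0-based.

L[3][2] = 9

Step 1: pivot at (0,0) is 5.
  row1 ← row1 − (10)·row0  ⇒  L[1][0]=10, U row1=(0, 7, 0, 11)
  row2 ← row2 − (7)·row0  ⇒  L[2][0]=7, U row2=(0, 12, 7, 3)
  row3 ← row3 − (1)·row0  ⇒  L[3][0]=1, U row3=(0, 12, 11, 4)
Step 2: pivot at (1,1) is 7.
  row2 ← row2 − (11)·row1  ⇒  L[2][1]=11, U row2=(0, 0, 7, 12)
  row3 ← row3 − (11)·row1  ⇒  L[3][1]=11, U row3=(0, 0, 11, 0)
Step 3: pivot at (2,2) is 7.
  row3 ← row3 − (9)·row2  ⇒  L[3][2]=9, U row3=(0, 0, 0, 9)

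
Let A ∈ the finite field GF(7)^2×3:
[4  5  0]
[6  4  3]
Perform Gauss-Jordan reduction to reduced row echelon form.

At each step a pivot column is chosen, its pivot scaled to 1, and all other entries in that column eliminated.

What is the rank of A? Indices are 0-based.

rank = 2

[1] R0 /= 4  ⇒  (1, 3, 0)
     R1 -= 6·R0  ⇒  (0, 0, 3)
column 1 empty below row 1
[2] R1 /= 3  ⇒  (0, 0, 1)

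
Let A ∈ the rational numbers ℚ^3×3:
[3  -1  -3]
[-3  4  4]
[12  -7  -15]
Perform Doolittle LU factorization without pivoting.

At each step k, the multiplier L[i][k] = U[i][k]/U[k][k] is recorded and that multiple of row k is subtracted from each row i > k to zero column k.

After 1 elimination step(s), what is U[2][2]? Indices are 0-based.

U[2][2] = -3

k=0: U[0][0]=3
  eliminate (1,0): mult=-1, new row 1: (0, 3, 1); set L[1][0]=-1
  eliminate (2,0): mult=4, new row 2: (0, -3, -3); set L[2][0]=4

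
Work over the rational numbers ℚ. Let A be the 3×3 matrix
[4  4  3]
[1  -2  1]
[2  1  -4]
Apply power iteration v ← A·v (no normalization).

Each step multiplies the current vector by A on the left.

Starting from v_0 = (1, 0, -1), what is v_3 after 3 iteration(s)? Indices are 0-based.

v_0 = (1, 0, -1).
v_1 = A·v_0 = (1, 0, 6).
v_2 = A·v_1 = (22, 7, -22).
v_3 = A·v_2 = (50, -14, 139).

v_3 = (50, -14, 139)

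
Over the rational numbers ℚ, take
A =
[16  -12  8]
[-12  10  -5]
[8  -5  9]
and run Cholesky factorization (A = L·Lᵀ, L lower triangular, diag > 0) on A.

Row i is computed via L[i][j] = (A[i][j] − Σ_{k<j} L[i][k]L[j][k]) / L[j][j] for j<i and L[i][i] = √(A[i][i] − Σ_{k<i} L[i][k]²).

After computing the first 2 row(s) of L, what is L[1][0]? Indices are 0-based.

L[1][0] = -3

Step 1: L[0][0] = √(16) = 4.
  L[1][0] = (-12) / L[0][0] = -3.
Step 2: L[1][1] = √(1) = 1.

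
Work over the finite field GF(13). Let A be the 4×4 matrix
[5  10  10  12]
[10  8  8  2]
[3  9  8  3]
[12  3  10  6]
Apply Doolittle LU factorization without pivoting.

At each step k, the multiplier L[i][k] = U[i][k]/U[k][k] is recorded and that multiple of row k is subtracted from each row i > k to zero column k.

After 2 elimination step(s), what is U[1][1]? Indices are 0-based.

U[1][1] = 1

k=0: U[0][0]=5
  eliminate (1,0): mult=2, new row 1: (0, 1, 1, 4); set L[1][0]=2
  eliminate (2,0): mult=11, new row 2: (0, 3, 2, 1); set L[2][0]=11
  eliminate (3,0): mult=5, new row 3: (0, 5, 12, 11); set L[3][0]=5
k=1: U[1][1]=1
  eliminate (2,1): mult=3, new row 2: (0, 0, 12, 2); set L[2][1]=3
  eliminate (3,1): mult=5, new row 3: (0, 0, 7, 4); set L[3][1]=5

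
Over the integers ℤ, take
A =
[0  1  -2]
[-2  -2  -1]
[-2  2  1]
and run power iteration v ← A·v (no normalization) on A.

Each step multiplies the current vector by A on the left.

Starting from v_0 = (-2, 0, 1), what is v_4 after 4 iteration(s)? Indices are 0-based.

v_0 = (-2, 0, 1).
v_1 = A·v_0 = (-2, 3, 5).
v_2 = A·v_1 = (-7, -7, 15).
v_3 = A·v_2 = (-37, 13, 15).
v_4 = A·v_3 = (-17, 33, 115).

v_4 = (-17, 33, 115)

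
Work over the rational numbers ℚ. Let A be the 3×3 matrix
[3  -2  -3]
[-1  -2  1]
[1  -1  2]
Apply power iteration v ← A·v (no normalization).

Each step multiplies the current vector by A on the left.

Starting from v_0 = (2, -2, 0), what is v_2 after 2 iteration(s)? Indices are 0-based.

v_2 = (14, -10, 16)

v_0 = (2, -2, 0).
v_1 = A·v_0 = (10, 2, 4).
v_2 = A·v_1 = (14, -10, 16).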